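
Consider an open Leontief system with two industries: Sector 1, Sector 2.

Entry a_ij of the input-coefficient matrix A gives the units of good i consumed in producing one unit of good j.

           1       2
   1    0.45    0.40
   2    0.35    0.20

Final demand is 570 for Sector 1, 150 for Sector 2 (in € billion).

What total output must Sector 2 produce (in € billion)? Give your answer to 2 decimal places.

I − A =
  [   0.55    -0.40]
  [  -0.35     0.80]
det(I−A) = (0.55)(0.80) − (-0.40)(-0.35) = 0.3000
adj(I−A) = [[0.80, 0.40], [0.35, 0.55]]
(I − A)⁻¹ = adj(I−A) / det(I−A) ≈
  [   2.6667     1.3333]
  [   1.1667     1.8333]
x = (I − A)⁻¹ d = adj(I−A)·d / det(I−A), with det(I−A) = 0.3000:
  x_1 = (0.80·570 + 0.40·150) / 0.3000 = 516.00 / 0.3000 = 1720.00
  x_2 = (0.35·570 + 0.55·150) / 0.3000 = 282.00 / 0.3000 = 940.00

x_2 = 940.00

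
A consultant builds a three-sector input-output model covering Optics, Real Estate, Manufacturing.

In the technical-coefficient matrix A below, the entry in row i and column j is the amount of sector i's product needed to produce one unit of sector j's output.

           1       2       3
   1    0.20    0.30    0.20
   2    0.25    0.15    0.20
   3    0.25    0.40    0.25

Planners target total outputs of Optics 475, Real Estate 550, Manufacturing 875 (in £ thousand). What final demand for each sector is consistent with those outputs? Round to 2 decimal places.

d_1 = 40.00, d_2 = 173.75, d_3 = 317.50

I − A =
  [   0.80    -0.30    -0.20]
  [  -0.25     0.85    -0.20]
  [  -0.25    -0.40     0.75]
d = (I − A) x:
  d_1 = (+0.80)·475 + (-0.30)·550 + (-0.20)·875 = 40.00
  d_2 = (-0.25)·475 + (+0.85)·550 + (-0.20)·875 = 173.75
  d_3 = (-0.25)·475 + (-0.40)·550 + (+0.75)·875 = 317.50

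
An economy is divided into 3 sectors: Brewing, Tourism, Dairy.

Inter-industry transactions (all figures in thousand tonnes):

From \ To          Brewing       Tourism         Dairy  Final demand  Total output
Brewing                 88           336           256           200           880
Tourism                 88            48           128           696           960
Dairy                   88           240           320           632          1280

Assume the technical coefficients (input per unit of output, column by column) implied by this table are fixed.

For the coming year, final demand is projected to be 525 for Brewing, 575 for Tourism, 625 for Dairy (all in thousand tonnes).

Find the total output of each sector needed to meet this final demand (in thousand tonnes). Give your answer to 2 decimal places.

x_B = 1205.75, x_T = 867.26, x_D = 1283.19

Technical coefficients a_ij = z_ij / X_j:
  a_BB = 88/880 = 0.10, a_TB = 88/880 = 0.10, a_DB = 88/880 = 0.10
  a_BT = 336/960 = 0.35, a_TT = 48/960 = 0.05, a_DT = 240/960 = 0.25
  a_BD = 256/1280 = 0.20, a_TD = 128/1280 = 0.10, a_DD = 320/1280 = 0.25
I − A =
  [   0.90    -0.35    -0.20]
  [  -0.10     0.95    -0.10]
  [  -0.10    -0.25     0.75]
Cofactors of I−A, C_ij = (−1)^(i+j)·(minor ij) (rows/columns in the sector order above):
  C_11 = (0.95)(0.75) − (-0.10)(-0.25) = 0.6875
  C_12 = −[(-0.10)(0.75) − (-0.10)(-0.10)] = 0.0850
  C_13 = (-0.10)(-0.25) − (0.95)(-0.10) = 0.1200
  C_21 = −[(-0.35)(0.75) − (-0.20)(-0.25)] = 0.3125
  C_22 = (0.90)(0.75) − (-0.20)(-0.10) = 0.6550
  C_23 = −[(0.90)(-0.25) − (-0.35)(-0.10)] = 0.2600
  C_31 = (-0.35)(-0.10) − (-0.20)(0.95) = 0.2250
  C_32 = −[(0.90)(-0.10) − (-0.20)(-0.10)] = 0.1100
  C_33 = (0.90)(0.95) − (-0.35)(-0.10) = 0.8200
det(I−A) = Σ_j (I−A)_1j·C_1j = (0.90)(0.6875) + (-0.35)(0.0850) + (-0.20)(0.1200) = 0.5650
adj(I−A) = Cᵀ =
  [ 0.6875   0.3125   0.2250]
  [ 0.0850   0.6550   0.1100]
  [ 0.1200   0.2600   0.8200]
(I − A)⁻¹ = adj(I−A) / det(I−A) ≈
  [   1.2168     0.5531     0.3982]
  [   0.1504     1.1593     0.1947]
  [   0.2124     0.4602     1.4513]
x = (I − A)⁻¹ d = adj(I−A)·d / det(I−A), with det(I−A) = 0.5650:
  x_B = (0.6875·525 + 0.3125·575 + 0.2250·625) / 0.5650 = 681.25 / 0.5650 ≈ 1205.75
  x_T = (0.0850·525 + 0.6550·575 + 0.1100·625) / 0.5650 = 490.00 / 0.5650 ≈ 867.26
  x_D = (0.1200·525 + 0.2600·575 + 0.8200·625) / 0.5650 = 725.00 / 0.5650 ≈ 1283.19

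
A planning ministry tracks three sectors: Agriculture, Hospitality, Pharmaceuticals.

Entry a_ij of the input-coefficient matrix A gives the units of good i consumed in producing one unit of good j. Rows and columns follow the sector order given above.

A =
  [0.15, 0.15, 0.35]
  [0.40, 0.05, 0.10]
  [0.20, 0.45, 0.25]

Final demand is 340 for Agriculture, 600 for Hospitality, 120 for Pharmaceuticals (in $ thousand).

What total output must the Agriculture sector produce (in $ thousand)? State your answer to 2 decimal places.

I − A =
  [   0.85    -0.15    -0.35]
  [  -0.40     0.95    -0.10]
  [  -0.20    -0.45     0.75]
Cofactors of I−A, C_ij = (−1)^(i+j)·(minor ij) (rows/columns in the sector order above):
  C_11 = (0.95)(0.75) − (-0.10)(-0.45) = 0.6675
  C_12 = −[(-0.40)(0.75) − (-0.10)(-0.20)] = 0.3200
  C_13 = (-0.40)(-0.45) − (0.95)(-0.20) = 0.3700
  C_21 = −[(-0.15)(0.75) − (-0.35)(-0.45)] = 0.2700
  C_22 = (0.85)(0.75) − (-0.35)(-0.20) = 0.5675
  C_23 = −[(0.85)(-0.45) − (-0.15)(-0.20)] = 0.4125
  C_31 = (-0.15)(-0.10) − (-0.35)(0.95) = 0.3475
  C_32 = −[(0.85)(-0.10) − (-0.35)(-0.40)] = 0.2250
  C_33 = (0.85)(0.95) − (-0.15)(-0.40) = 0.7475
det(I−A) = Σ_j (I−A)_1j·C_1j = (0.85)(0.6675) + (-0.15)(0.3200) + (-0.35)(0.3700) = 0.389875
adj(I−A) = Cᵀ =
  [ 0.6675   0.2700   0.3475]
  [ 0.3200   0.5675   0.2250]
  [ 0.3700   0.4125   0.7475]
(I − A)⁻¹ = adj(I−A) / det(I−A) ≈
  [   1.7121     0.6925     0.8913]
  [   0.8208     1.4556     0.5771]
  [   0.9490     1.0580     1.9173]
x = (I − A)⁻¹ d = adj(I−A)·d / det(I−A), with det(I−A) = 0.389875:
  x_A = (0.6675·340 + 0.2700·600 + 0.3475·120) / 0.389875 = 430.65 / 0.389875 ≈ 1104.58
  x_H = (0.3200·340 + 0.5675·600 + 0.2250·120) / 0.389875 = 476.30 / 0.389875 ≈ 1221.67
  x_P = (0.3700·340 + 0.4125·600 + 0.7475·120) / 0.389875 = 463.00 / 0.389875 ≈ 1187.56

x_A = 1104.58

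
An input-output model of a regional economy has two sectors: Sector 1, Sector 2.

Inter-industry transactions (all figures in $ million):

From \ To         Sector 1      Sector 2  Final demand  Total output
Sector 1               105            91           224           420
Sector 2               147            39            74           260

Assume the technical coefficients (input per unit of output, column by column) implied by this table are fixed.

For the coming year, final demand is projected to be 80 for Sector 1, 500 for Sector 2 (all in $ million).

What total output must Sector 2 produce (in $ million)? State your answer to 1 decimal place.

x_2 = 782.5

Technical coefficients a_ij = z_ij / X_j:
  a_11 = 105/420 = 0.25, a_21 = 147/420 = 0.35
  a_12 = 91/260 = 0.35, a_22 = 39/260 = 0.15
I − A =
  [   0.75    -0.35]
  [  -0.35     0.85]
det(I−A) = (0.75)(0.85) − (-0.35)(-0.35) = 0.5150
adj(I−A) = [[0.85, 0.35], [0.35, 0.75]]
(I − A)⁻¹ = adj(I−A) / det(I−A) ≈
  [   1.6505     0.6796]
  [   0.6796     1.4563]
x = (I − A)⁻¹ d = adj(I−A)·d / det(I−A), with det(I−A) = 0.5150:
  x_1 = (0.85·80 + 0.35·500) / 0.5150 = 243.00 / 0.5150 ≈ 471.8
  x_2 = (0.35·80 + 0.75·500) / 0.5150 = 403.00 / 0.5150 ≈ 782.5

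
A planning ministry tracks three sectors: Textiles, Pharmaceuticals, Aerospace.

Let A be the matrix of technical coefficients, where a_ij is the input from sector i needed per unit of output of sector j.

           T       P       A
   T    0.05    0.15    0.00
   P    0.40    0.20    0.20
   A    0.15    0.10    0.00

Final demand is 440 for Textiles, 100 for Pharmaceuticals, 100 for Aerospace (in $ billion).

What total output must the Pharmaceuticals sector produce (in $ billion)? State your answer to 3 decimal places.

I − A =
  [   0.95    -0.15     0.00]
  [  -0.40     0.80    -0.20]
  [  -0.15    -0.10     1.00]
Cofactors of I−A, C_ij = (−1)^(i+j)·(minor ij) (rows/columns in the sector order above):
  C_11 = (0.80)(1.00) − (-0.20)(-0.10) = 0.7800
  C_12 = −[(-0.40)(1.00) − (-0.20)(-0.15)] = 0.4300
  C_13 = (-0.40)(-0.10) − (0.80)(-0.15) = 0.1600
  C_21 = −[(-0.15)(1.00) − (0.00)(-0.10)] = 0.1500
  C_22 = (0.95)(1.00) − (0.00)(-0.15) = 0.9500
  C_23 = −[(0.95)(-0.10) − (-0.15)(-0.15)] = 0.1175
  C_31 = (-0.15)(-0.20) − (0.00)(0.80) = 0.0300
  C_32 = −[(0.95)(-0.20) − (0.00)(-0.40)] = 0.1900
  C_33 = (0.95)(0.80) − (-0.15)(-0.40) = 0.7000
det(I−A) = Σ_j (I−A)_1j·C_1j = (0.95)(0.7800) + (-0.15)(0.4300) + (0.00)(0.1600) = 0.6765
adj(I−A) = Cᵀ =
  [ 0.7800   0.1500   0.0300]
  [ 0.4300   0.9500   0.1900]
  [ 0.1600   0.1175   0.7000]
(I − A)⁻¹ = adj(I−A) / det(I−A) ≈
  [   1.1530     0.2217     0.0443]
  [   0.6356     1.4043     0.2809]
  [   0.2365     0.1737     1.0347]
x = (I − A)⁻¹ d = adj(I−A)·d / det(I−A), with det(I−A) = 0.6765:
  x_T = (0.7800·440 + 0.1500·100 + 0.0300·100) / 0.6765 = 361.20 / 0.6765 ≈ 533.925
  x_P = (0.4300·440 + 0.9500·100 + 0.1900·100) / 0.6765 = 303.20 / 0.6765 ≈ 448.189
  x_A = (0.1600·440 + 0.1175·100 + 0.7000·100) / 0.6765 = 152.15 / 0.6765 ≈ 224.908

x_P = 448.189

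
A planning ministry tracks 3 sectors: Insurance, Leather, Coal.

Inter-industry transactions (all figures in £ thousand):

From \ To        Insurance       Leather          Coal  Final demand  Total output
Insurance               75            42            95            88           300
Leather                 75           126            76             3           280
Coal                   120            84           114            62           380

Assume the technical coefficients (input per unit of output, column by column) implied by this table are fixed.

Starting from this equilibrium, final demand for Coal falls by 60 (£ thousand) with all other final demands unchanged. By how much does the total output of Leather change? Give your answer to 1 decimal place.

Δx_L = -96.8

Technical coefficients a_ij = z_ij / X_j:
  a_II = 75/300 = 0.25, a_LI = 75/300 = 0.25, a_CI = 120/300 = 0.40
  a_IL = 42/280 = 0.15, a_LL = 126/280 = 0.45, a_CL = 84/280 = 0.30
  a_IC = 95/380 = 0.25, a_LC = 76/380 = 0.20, a_CC = 114/380 = 0.30
I − A =
  [   0.75    -0.15    -0.25]
  [  -0.25     0.55    -0.20]
  [  -0.40    -0.30     0.70]
Cofactors of I−A, C_ij = (−1)^(i+j)·(minor ij) (rows/columns in the sector order above):
  C_11 = (0.55)(0.70) − (-0.20)(-0.30) = 0.3250
  C_12 = −[(-0.25)(0.70) − (-0.20)(-0.40)] = 0.2550
  C_13 = (-0.25)(-0.30) − (0.55)(-0.40) = 0.2950
  C_21 = −[(-0.15)(0.70) − (-0.25)(-0.30)] = 0.1800
  C_22 = (0.75)(0.70) − (-0.25)(-0.40) = 0.4250
  C_23 = −[(0.75)(-0.30) − (-0.15)(-0.40)] = 0.2850
  C_31 = (-0.15)(-0.20) − (-0.25)(0.55) = 0.1675
  C_32 = −[(0.75)(-0.20) − (-0.25)(-0.25)] = 0.2125
  C_33 = (0.75)(0.55) − (-0.15)(-0.25) = 0.3750
det(I−A) = Σ_j (I−A)_1j·C_1j = (0.75)(0.3250) + (-0.15)(0.2550) + (-0.25)(0.2950) = 0.13175
adj(I−A) = Cᵀ =
  [ 0.3250   0.1800   0.1675]
  [ 0.2550   0.4250   0.2125]
  [ 0.2950   0.2850   0.3750]
(I − A)⁻¹ = adj(I−A) / det(I−A) ≈
  [   2.4668     1.3662     1.2713]
  [   1.9355     3.2258     1.6129]
  [   2.2391     2.1632     2.8463]
Δx = (I − A)⁻¹ Δd with Δd having -60 in the Coal component and 0 elsewhere.
So Δx_L = L_LC · (-60), where L_LC = adj(I−A)_LC / det(I−A) = 0.2125 / 0.13175.
Δx_L = 0.2125 × (-60) / 0.13175 = -12.75 / 0.13175 ≈ -96.8.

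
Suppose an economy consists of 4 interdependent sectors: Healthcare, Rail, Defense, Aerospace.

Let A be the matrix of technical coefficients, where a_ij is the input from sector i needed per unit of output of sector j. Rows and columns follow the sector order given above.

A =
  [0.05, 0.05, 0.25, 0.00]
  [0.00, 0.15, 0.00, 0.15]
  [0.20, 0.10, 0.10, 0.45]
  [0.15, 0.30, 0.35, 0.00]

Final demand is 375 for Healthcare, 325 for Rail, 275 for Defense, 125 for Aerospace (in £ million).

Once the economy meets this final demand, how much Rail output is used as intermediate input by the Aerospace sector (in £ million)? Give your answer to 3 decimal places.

I − A =
  [   0.95    -0.05    -0.25     0.00]
  [   0.00     0.85     0.00    -0.15]
  [  -0.20    -0.10     0.90    -0.45]
  [  -0.15    -0.30    -0.35     1.00]
Compute the cofactors C_ij = (−1)^(i+j)·(3×3 minor ij) of I−A; the adjugate is their transpose:
adj(I−A) = Cᵀ =
  [ 0.585375   0.095875   0.203875   0.106125]
  [ 0.030750   0.638500   0.055500   0.120750]
  [ 0.220625   0.236625   0.763625   0.379125]
  [ 0.174250   0.288750   0.314500   0.684250]
det(I−A) = Σ_j (I−A)_1j·C_1j = (0.95)(0.585375) + (-0.05)(0.030750) + (-0.25)(0.220625) + (0.00)(0.174250) = 0.4994125
(I − A)⁻¹ = adj(I−A) / det(I−A) ≈
  [   1.1721     0.1920     0.4082     0.2125]
  [   0.0616     1.2785     0.1111     0.2418]
  [   0.4418     0.4738     1.5290     0.7591]
  [   0.3489     0.5782     0.6297     1.3701]
First solve x = (I − A)⁻¹ d = adj(I−A)·d / det(I−A); in particular x_4 = (0.174250·375 + 0.288750·325 + 0.314500·275 + 0.684250·125) / 0.4994125 = 331.20625 / 0.4994125 ≈ 663.19175.
Intermediate flow from 2 to 4: z_24 = a_24 · x_4 = 0.15 × 331.20625 / 0.4994125 = 49.6809375 / 0.4994125 ≈ 99.479.

z_24 = 99.479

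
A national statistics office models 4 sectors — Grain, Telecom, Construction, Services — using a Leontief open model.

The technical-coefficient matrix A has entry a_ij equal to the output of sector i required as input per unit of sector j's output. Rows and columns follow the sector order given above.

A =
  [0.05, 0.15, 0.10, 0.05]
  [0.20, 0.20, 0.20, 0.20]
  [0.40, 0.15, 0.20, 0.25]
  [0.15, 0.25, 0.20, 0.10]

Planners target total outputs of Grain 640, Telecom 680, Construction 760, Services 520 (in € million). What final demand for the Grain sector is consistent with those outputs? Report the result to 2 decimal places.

d_G = 404.00

I − A =
  [   0.95    -0.15    -0.10    -0.05]
  [  -0.20     0.80    -0.20    -0.20]
  [  -0.40    -0.15     0.80    -0.25]
  [  -0.15    -0.25    -0.20     0.90]
d = (I − A) x:
  d_G = (+0.95)·640 + (-0.15)·680 + (-0.10)·760 + (-0.05)·520 = 404.00
  d_T = (-0.20)·640 + (+0.80)·680 + (-0.20)·760 + (-0.20)·520 = 160.00
  d_C = (-0.40)·640 + (-0.15)·680 + (+0.80)·760 + (-0.25)·520 = 120.00
  d_S = (-0.15)·640 + (-0.25)·680 + (-0.20)·760 + (+0.90)·520 = 50.00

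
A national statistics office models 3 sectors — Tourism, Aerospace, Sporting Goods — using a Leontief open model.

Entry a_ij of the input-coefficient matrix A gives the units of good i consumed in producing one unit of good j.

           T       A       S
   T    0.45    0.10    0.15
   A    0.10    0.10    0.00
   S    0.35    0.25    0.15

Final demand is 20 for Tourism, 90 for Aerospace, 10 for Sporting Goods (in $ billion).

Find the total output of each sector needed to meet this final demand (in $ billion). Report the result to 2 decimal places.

I − A =
  [   0.55    -0.10    -0.15]
  [  -0.10     0.90     0.00]
  [  -0.35    -0.25     0.85]
Cofactors of I−A, C_ij = (−1)^(i+j)·(minor ij) (rows/columns in the sector order above):
  C_11 = (0.90)(0.85) − (0.00)(-0.25) = 0.7650
  C_12 = −[(-0.10)(0.85) − (0.00)(-0.35)] = 0.0850
  C_13 = (-0.10)(-0.25) − (0.90)(-0.35) = 0.3400
  C_21 = −[(-0.10)(0.85) − (-0.15)(-0.25)] = 0.1225
  C_22 = (0.55)(0.85) − (-0.15)(-0.35) = 0.4150
  C_23 = −[(0.55)(-0.25) − (-0.10)(-0.35)] = 0.1725
  C_31 = (-0.10)(0.00) − (-0.15)(0.90) = 0.1350
  C_32 = −[(0.55)(0.00) − (-0.15)(-0.10)] = 0.0150
  C_33 = (0.55)(0.90) − (-0.10)(-0.10) = 0.4850
det(I−A) = Σ_j (I−A)_1j·C_1j = (0.55)(0.7650) + (-0.10)(0.0850) + (-0.15)(0.3400) = 0.36125
adj(I−A) = Cᵀ =
  [ 0.7650   0.1225   0.1350]
  [ 0.0850   0.4150   0.0150]
  [ 0.3400   0.1725   0.4850]
(I − A)⁻¹ = adj(I−A) / det(I−A) ≈
  [   2.1176     0.3391     0.3737]
  [   0.2353     1.1488     0.0415]
  [   0.9412     0.4775     1.3426]
x = (I − A)⁻¹ d = adj(I−A)·d / det(I−A), with det(I−A) = 0.36125:
  x_T = (0.7650·20 + 0.1225·90 + 0.1350·10) / 0.36125 = 27.675 / 0.36125 ≈ 76.61
  x_A = (0.0850·20 + 0.4150·90 + 0.0150·10) / 0.36125 = 39.20 / 0.36125 ≈ 108.51
  x_S = (0.3400·20 + 0.1725·90 + 0.4850·10) / 0.36125 = 27.175 / 0.36125 ≈ 75.22

x_T = 76.61, x_A = 108.51, x_S = 75.22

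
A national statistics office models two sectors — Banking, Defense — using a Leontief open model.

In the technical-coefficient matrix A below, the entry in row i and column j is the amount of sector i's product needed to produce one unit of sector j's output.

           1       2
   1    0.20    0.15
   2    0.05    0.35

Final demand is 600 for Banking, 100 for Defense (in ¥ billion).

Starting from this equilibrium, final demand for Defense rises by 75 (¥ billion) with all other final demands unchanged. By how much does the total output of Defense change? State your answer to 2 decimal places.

Δx_2 = 117.07

I − A =
  [   0.80    -0.15]
  [  -0.05     0.65]
det(I−A) = (0.80)(0.65) − (-0.15)(-0.05) = 0.5125
adj(I−A) = [[0.65, 0.15], [0.05, 0.80]]
(I − A)⁻¹ = adj(I−A) / det(I−A) ≈
  [   1.2683     0.2927]
  [   0.0976     1.5610]
Δx = (I − A)⁻¹ Δd with Δd having +75 in the Defense component and 0 elsewhere.
So Δx_2 = L_22 · (+75), where L_22 = adj(I−A)_22 / det(I−A) = 0.80 / 0.5125.
Δx_2 = 0.80 × (+75) / 0.5125 = 60.00 / 0.5125 ≈ 117.07.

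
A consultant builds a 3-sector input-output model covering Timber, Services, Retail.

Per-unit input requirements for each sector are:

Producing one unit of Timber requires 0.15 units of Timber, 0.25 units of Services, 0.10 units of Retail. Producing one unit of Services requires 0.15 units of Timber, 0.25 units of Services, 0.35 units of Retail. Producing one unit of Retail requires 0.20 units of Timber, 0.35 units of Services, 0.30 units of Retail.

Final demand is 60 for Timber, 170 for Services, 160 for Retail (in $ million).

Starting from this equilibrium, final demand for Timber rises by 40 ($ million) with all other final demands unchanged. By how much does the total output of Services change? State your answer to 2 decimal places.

I − A =
  [   0.85    -0.15    -0.20]
  [  -0.25     0.75    -0.35]
  [  -0.10    -0.35     0.70]
Cofactors of I−A, C_ij = (−1)^(i+j)·(minor ij) (rows/columns in the sector order above):
  C_11 = (0.75)(0.70) − (-0.35)(-0.35) = 0.4025
  C_12 = −[(-0.25)(0.70) − (-0.35)(-0.10)] = 0.2100
  C_13 = (-0.25)(-0.35) − (0.75)(-0.10) = 0.1625
  C_21 = −[(-0.15)(0.70) − (-0.20)(-0.35)] = 0.1750
  C_22 = (0.85)(0.70) − (-0.20)(-0.10) = 0.5750
  C_23 = −[(0.85)(-0.35) − (-0.15)(-0.10)] = 0.3125
  C_31 = (-0.15)(-0.35) − (-0.20)(0.75) = 0.2025
  C_32 = −[(0.85)(-0.35) − (-0.20)(-0.25)] = 0.3475
  C_33 = (0.85)(0.75) − (-0.15)(-0.25) = 0.6000
det(I−A) = Σ_j (I−A)_1j·C_1j = (0.85)(0.4025) + (-0.15)(0.2100) + (-0.20)(0.1625) = 0.278125
adj(I−A) = Cᵀ =
  [ 0.4025   0.1750   0.2025]
  [ 0.2100   0.5750   0.3475]
  [ 0.1625   0.3125   0.6000]
(I − A)⁻¹ = adj(I−A) / det(I−A) ≈
  [   1.4472     0.6292     0.7281]
  [   0.7551     2.0674     1.2494]
  [   0.5843     1.1236     2.1573]
Δx = (I − A)⁻¹ Δd with Δd having +40 in the Timber component and 0 elsewhere.
So Δx_2 = L_21 · (+40), where L_21 = adj(I−A)_21 / det(I−A) = 0.2100 / 0.278125.
Δx_2 = 0.2100 × (+40) / 0.278125 = 8.40 / 0.278125 ≈ 30.20.

Δx_2 = 30.20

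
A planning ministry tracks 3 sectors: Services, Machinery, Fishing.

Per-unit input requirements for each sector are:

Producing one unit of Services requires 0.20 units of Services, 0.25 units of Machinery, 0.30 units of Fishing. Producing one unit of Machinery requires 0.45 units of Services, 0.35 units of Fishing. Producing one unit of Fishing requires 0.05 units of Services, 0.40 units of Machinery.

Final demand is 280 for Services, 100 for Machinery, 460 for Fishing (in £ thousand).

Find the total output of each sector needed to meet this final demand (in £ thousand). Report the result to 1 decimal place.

x_1 = 783.4, x_2 = 667.3, x_3 = 928.6

I − A =
  [   0.80    -0.45    -0.05]
  [  -0.25     1.00    -0.40]
  [  -0.30    -0.35     1.00]
Cofactors of I−A, C_ij = (−1)^(i+j)·(minor ij) (rows/columns in the sector order above):
  C_11 = (1.00)(1.00) − (-0.40)(-0.35) = 0.8600
  C_12 = −[(-0.25)(1.00) − (-0.40)(-0.30)] = 0.3700
  C_13 = (-0.25)(-0.35) − (1.00)(-0.30) = 0.3875
  C_21 = −[(-0.45)(1.00) − (-0.05)(-0.35)] = 0.4675
  C_22 = (0.80)(1.00) − (-0.05)(-0.30) = 0.7850
  C_23 = −[(0.80)(-0.35) − (-0.45)(-0.30)] = 0.4150
  C_31 = (-0.45)(-0.40) − (-0.05)(1.00) = 0.2300
  C_32 = −[(0.80)(-0.40) − (-0.05)(-0.25)] = 0.3325
  C_33 = (0.80)(1.00) − (-0.45)(-0.25) = 0.6875
det(I−A) = Σ_j (I−A)_1j·C_1j = (0.80)(0.8600) + (-0.45)(0.3700) + (-0.05)(0.3875) = 0.502125
adj(I−A) = Cᵀ =
  [ 0.8600   0.4675   0.2300]
  [ 0.3700   0.7850   0.3325]
  [ 0.3875   0.4150   0.6875]
(I − A)⁻¹ = adj(I−A) / det(I−A) ≈
  [   1.7127     0.9310     0.4581]
  [   0.7369     1.5634     0.6622]
  [   0.7717     0.8265     1.3692]
x = (I − A)⁻¹ d = adj(I−A)·d / det(I−A), with det(I−A) = 0.502125:
  x_1 = (0.8600·280 + 0.4675·100 + 0.2300·460) / 0.502125 = 393.35 / 0.502125 ≈ 783.4
  x_2 = (0.3700·280 + 0.7850·100 + 0.3325·460) / 0.502125 = 335.05 / 0.502125 ≈ 667.3
  x_3 = (0.3875·280 + 0.4150·100 + 0.6875·460) / 0.502125 = 466.25 / 0.502125 ≈ 928.6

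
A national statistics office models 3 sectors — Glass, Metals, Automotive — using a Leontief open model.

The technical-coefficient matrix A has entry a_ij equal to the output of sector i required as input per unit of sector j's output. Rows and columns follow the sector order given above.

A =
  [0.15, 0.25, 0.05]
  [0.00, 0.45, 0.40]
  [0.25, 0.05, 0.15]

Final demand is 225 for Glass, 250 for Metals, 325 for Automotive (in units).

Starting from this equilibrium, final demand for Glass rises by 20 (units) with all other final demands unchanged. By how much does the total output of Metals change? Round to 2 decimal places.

I − A =
  [   0.85    -0.25    -0.05]
  [   0.00     0.55    -0.40]
  [  -0.25    -0.05     0.85]
Cofactors of I−A, C_ij = (−1)^(i+j)·(minor ij) (rows/columns in the sector order above):
  C_11 = (0.55)(0.85) − (-0.40)(-0.05) = 0.4475
  C_12 = −[(0.00)(0.85) − (-0.40)(-0.25)] = 0.1000
  C_13 = (0.00)(-0.05) − (0.55)(-0.25) = 0.1375
  C_21 = −[(-0.25)(0.85) − (-0.05)(-0.05)] = 0.2150
  C_22 = (0.85)(0.85) − (-0.05)(-0.25) = 0.7100
  C_23 = −[(0.85)(-0.05) − (-0.25)(-0.25)] = 0.1050
  C_31 = (-0.25)(-0.40) − (-0.05)(0.55) = 0.1275
  C_32 = −[(0.85)(-0.40) − (-0.05)(0.00)] = 0.3400
  C_33 = (0.85)(0.55) − (-0.25)(0.00) = 0.4675
det(I−A) = Σ_j (I−A)_1j·C_1j = (0.85)(0.4475) + (-0.25)(0.1000) + (-0.05)(0.1375) = 0.3485
adj(I−A) = Cᵀ =
  [ 0.4475   0.2150   0.1275]
  [ 0.1000   0.7100   0.3400]
  [ 0.1375   0.1050   0.4675]
(I − A)⁻¹ = adj(I−A) / det(I−A) ≈
  [   1.2841     0.6169     0.3659]
  [   0.2869     2.0373     0.9756]
  [   0.3945     0.3013     1.3415]
Δx = (I − A)⁻¹ Δd with Δd having +20 in the Glass component and 0 elsewhere.
So Δx_M = L_MG · (+20), where L_MG = adj(I−A)_MG / det(I−A) = 0.1000 / 0.3485.
Δx_M = 0.1000 × (+20) / 0.3485 = 2.00 / 0.3485 ≈ 5.74.

Δx_M = 5.74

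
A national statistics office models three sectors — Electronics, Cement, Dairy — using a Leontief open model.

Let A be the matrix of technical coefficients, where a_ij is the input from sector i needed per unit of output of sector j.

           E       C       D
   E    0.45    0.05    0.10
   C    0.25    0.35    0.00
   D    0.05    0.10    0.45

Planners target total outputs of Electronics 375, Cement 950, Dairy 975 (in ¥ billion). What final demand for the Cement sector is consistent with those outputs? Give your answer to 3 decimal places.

I − A =
  [   0.55    -0.05    -0.10]
  [  -0.25     0.65     0.00]
  [  -0.05    -0.10     0.55]
d = (I − A) x:
  d_E = (+0.55)·375 + (-0.05)·950 + (-0.10)·975 = 61.250
  d_C = (-0.25)·375 + (+0.65)·950 + (+0.00)·975 = 523.750
  d_D = (-0.05)·375 + (-0.10)·950 + (+0.55)·975 = 422.500

d_C = 523.750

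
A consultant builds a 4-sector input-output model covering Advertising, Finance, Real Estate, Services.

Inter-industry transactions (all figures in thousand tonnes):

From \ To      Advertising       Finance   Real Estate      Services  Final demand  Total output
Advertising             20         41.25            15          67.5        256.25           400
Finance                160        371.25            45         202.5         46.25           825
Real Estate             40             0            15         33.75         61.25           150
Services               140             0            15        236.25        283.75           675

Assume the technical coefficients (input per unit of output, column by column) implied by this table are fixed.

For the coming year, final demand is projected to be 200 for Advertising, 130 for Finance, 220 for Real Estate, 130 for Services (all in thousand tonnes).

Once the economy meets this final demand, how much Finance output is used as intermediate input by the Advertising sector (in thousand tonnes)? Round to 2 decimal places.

Technical coefficients a_ij = z_ij / X_j:
  a_11 = 20/400 = 0.05, a_21 = 160/400 = 0.40, a_31 = 40/400 = 0.10, a_41 = 140/400 = 0.35
  a_12 = 41.25/825 = 0.05, a_22 = 371.25/825 = 0.45, a_32 = 0/825 = 0.00, a_42 = 0/825 = 0.00
  a_13 = 15/150 = 0.10, a_23 = 45/150 = 0.30, a_33 = 15/150 = 0.10, a_43 = 15/150 = 0.10
  a_14 = 67.5/675 = 0.10, a_24 = 202.5/675 = 0.30, a_34 = 33.75/675 = 0.05, a_44 = 236.25/675 = 0.35
I − A =
  [   0.95    -0.05    -0.10    -0.10]
  [  -0.40     0.55    -0.30    -0.30]
  [  -0.10     0.00     0.90    -0.05]
  [  -0.35     0.00    -0.10     0.65]
Compute the cofactors C_ij = (−1)^(i+j)·(3×3 minor ij) of I−A; the adjugate is their transpose:
adj(I−A) = Cᵀ =
  [ 0.319000   0.029000   0.052500   0.066500]
  [ 0.354250   0.510250   0.243750   0.308750]
  [ 0.045375   0.004125   0.302125   0.032125]
  [ 0.178750   0.016250   0.074750   0.445250]
det(I−A) = Σ_j (I−A)_1j·C_1j = (0.95)(0.319000) + (-0.05)(0.354250) + (-0.10)(0.045375) + (-0.10)(0.178750) = 0.262925
(I − A)⁻¹ = adj(I−A) / det(I−A) ≈
  [   1.2133     0.1103     0.1997     0.2529]
  [   1.3473     1.9407     0.9271     1.1743]
  [   0.1726     0.0157     1.1491     0.1222]
  [   0.6799     0.0618     0.2843     1.6934]
First solve x = (I − A)⁻¹ d = adj(I−A)·d / det(I−A); in particular x_1 = (0.319000·200 + 0.029000·130 + 0.052500·220 + 0.066500·130) / 0.262925 = 87.765 / 0.262925 ≈ 333.8024.
Intermediate flow from 2 to 1: z_21 = a_21 · x_1 = 0.40 × 87.765 / 0.262925 = 35.106 / 0.262925 ≈ 133.52.

z_21 = 133.52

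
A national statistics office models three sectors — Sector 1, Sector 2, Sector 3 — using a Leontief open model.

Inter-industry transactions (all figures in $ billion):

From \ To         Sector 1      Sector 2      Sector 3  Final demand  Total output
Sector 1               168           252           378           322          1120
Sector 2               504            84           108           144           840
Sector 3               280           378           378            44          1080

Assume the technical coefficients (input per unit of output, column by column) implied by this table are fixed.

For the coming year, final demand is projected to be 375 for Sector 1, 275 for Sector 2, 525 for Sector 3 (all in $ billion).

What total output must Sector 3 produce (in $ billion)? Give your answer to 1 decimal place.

Technical coefficients a_ij = z_ij / X_j:
  a_11 = 168/1120 = 0.15, a_21 = 504/1120 = 0.45, a_31 = 280/1120 = 0.25
  a_12 = 252/840 = 0.30, a_22 = 84/840 = 0.10, a_32 = 378/840 = 0.45
  a_13 = 378/1080 = 0.35, a_23 = 108/1080 = 0.10, a_33 = 378/1080 = 0.35
I − A =
  [   0.85    -0.30    -0.35]
  [  -0.45     0.90    -0.10]
  [  -0.25    -0.45     0.65]
Cofactors of I−A, C_ij = (−1)^(i+j)·(minor ij) (rows/columns in the sector order above):
  C_11 = (0.90)(0.65) − (-0.10)(-0.45) = 0.5400
  C_12 = −[(-0.45)(0.65) − (-0.10)(-0.25)] = 0.3175
  C_13 = (-0.45)(-0.45) − (0.90)(-0.25) = 0.4275
  C_21 = −[(-0.30)(0.65) − (-0.35)(-0.45)] = 0.3525
  C_22 = (0.85)(0.65) − (-0.35)(-0.25) = 0.4650
  C_23 = −[(0.85)(-0.45) − (-0.30)(-0.25)] = 0.4575
  C_31 = (-0.30)(-0.10) − (-0.35)(0.90) = 0.3450
  C_32 = −[(0.85)(-0.10) − (-0.35)(-0.45)] = 0.2425
  C_33 = (0.85)(0.90) − (-0.30)(-0.45) = 0.6300
det(I−A) = Σ_j (I−A)_1j·C_1j = (0.85)(0.5400) + (-0.30)(0.3175) + (-0.35)(0.4275) = 0.214125
adj(I−A) = Cᵀ =
  [ 0.5400   0.3525   0.3450]
  [ 0.3175   0.4650   0.2425]
  [ 0.4275   0.4575   0.6300]
(I − A)⁻¹ = adj(I−A) / det(I−A) ≈
  [   2.5219     1.6462     1.6112]
  [   1.4828     2.1716     1.1325]
  [   1.9965     2.1366     2.9422]
x = (I − A)⁻¹ d = adj(I−A)·d / det(I−A), with det(I−A) = 0.214125:
  x_1 = (0.5400·375 + 0.3525·275 + 0.3450·525) / 0.214125 = 480.5625 / 0.214125 ≈ 2244.3
  x_2 = (0.3175·375 + 0.4650·275 + 0.2425·525) / 0.214125 = 374.25 / 0.214125 ≈ 1747.8
  x_3 = (0.4275·375 + 0.4575·275 + 0.6300·525) / 0.214125 = 616.875 / 0.214125 ≈ 2880.9

x_3 = 2880.9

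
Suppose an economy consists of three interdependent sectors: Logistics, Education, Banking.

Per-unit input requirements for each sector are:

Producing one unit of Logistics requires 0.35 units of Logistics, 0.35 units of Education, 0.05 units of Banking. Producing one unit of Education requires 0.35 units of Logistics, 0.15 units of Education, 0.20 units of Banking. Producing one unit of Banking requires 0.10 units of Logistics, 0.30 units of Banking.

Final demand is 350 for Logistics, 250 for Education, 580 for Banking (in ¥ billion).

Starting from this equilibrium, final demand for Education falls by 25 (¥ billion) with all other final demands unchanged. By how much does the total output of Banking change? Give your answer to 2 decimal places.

Δx_3 = -12.73

I − A =
  [   0.65    -0.35    -0.10]
  [  -0.35     0.85     0.00]
  [  -0.05    -0.20     0.70]
Cofactors of I−A, C_ij = (−1)^(i+j)·(minor ij) (rows/columns in the sector order above):
  C_11 = (0.85)(0.70) − (0.00)(-0.20) = 0.5950
  C_12 = −[(-0.35)(0.70) − (0.00)(-0.05)] = 0.2450
  C_13 = (-0.35)(-0.20) − (0.85)(-0.05) = 0.1125
  C_21 = −[(-0.35)(0.70) − (-0.10)(-0.20)] = 0.2650
  C_22 = (0.65)(0.70) − (-0.10)(-0.05) = 0.4500
  C_23 = −[(0.65)(-0.20) − (-0.35)(-0.05)] = 0.1475
  C_31 = (-0.35)(0.00) − (-0.10)(0.85) = 0.0850
  C_32 = −[(0.65)(0.00) − (-0.10)(-0.35)] = 0.0350
  C_33 = (0.65)(0.85) − (-0.35)(-0.35) = 0.4300
det(I−A) = Σ_j (I−A)_1j·C_1j = (0.65)(0.5950) + (-0.35)(0.2450) + (-0.10)(0.1125) = 0.28975
adj(I−A) = Cᵀ =
  [ 0.5950   0.2650   0.0850]
  [ 0.2450   0.4500   0.0350]
  [ 0.1125   0.1475   0.4300]
(I − A)⁻¹ = adj(I−A) / det(I−A) ≈
  [   2.0535     0.9146     0.2934]
  [   0.8456     1.5531     0.1208]
  [   0.3883     0.5091     1.4840]
Δx = (I − A)⁻¹ Δd with Δd having -25 in the Education component and 0 elsewhere.
So Δx_3 = L_32 · (-25), where L_32 = adj(I−A)_32 / det(I−A) = 0.1475 / 0.28975.
Δx_3 = 0.1475 × (-25) / 0.28975 = -3.6875 / 0.28975 ≈ -12.73.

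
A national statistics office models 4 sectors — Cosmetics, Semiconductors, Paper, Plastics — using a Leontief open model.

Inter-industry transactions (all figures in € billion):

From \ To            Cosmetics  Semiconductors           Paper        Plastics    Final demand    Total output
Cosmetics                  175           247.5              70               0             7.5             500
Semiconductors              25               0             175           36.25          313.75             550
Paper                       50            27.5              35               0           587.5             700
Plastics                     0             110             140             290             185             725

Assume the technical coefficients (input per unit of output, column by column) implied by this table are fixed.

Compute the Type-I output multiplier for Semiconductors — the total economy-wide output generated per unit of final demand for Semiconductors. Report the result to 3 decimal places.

m_2 = 2.425

Technical coefficients a_ij = z_ij / X_j:
  a_11 = 175/500 = 0.35, a_21 = 25/500 = 0.05, a_31 = 50/500 = 0.10, a_41 = 0/500 = 0.00
  a_12 = 247.5/550 = 0.45, a_22 = 0/550 = 0.00, a_32 = 27.5/550 = 0.05, a_42 = 110/550 = 0.20
  a_13 = 70/700 = 0.10, a_23 = 175/700 = 0.25, a_33 = 35/700 = 0.05, a_43 = 140/700 = 0.20
  a_14 = 0/725 = 0.00, a_24 = 36.25/725 = 0.05, a_34 = 0/725 = 0.00, a_44 = 290/725 = 0.40
I − A =
  [   0.65    -0.45    -0.10     0.00]
  [  -0.05     1.00    -0.25    -0.05]
  [  -0.10    -0.05     0.95     0.00]
  [   0.00    -0.20    -0.20     0.60]
Compute the cofactors C_ij = (−1)^(i+j)·(3×3 minor ij) of I−A; the adjugate is their transpose:
adj(I−A) = Cᵀ =
  [ 0.552500   0.259500   0.131000   0.021625]
  [ 0.044500   0.364500   0.107000   0.030375]
  [ 0.060500   0.046500   0.370000   0.003875]
  [ 0.035000   0.137000   0.159000   0.566500]
det(I−A) = Σ_j (I−A)_1j·C_1j = (0.65)(0.552500) + (-0.45)(0.044500) + (-0.10)(0.060500) + (0.00)(0.035000) = 0.33305
(I − A)⁻¹ = adj(I−A) / det(I−A) ≈
  [   1.6589     0.7792     0.3933     0.0649]
  [   0.1336     1.0944     0.3213     0.0912]
  [   0.1817     0.1396     1.1109     0.0116]
  [   0.1051     0.4113     0.4774     1.7009]
The output multiplier for sector j is the column-j sum of the Leontief inverse (I − A)⁻¹ = adj(I−A) / det(I−A).
Column 2 of adj(I−A): (0.259500, 0.364500, 0.046500, 0.137000); det(I−A) = 0.33305.
m_2 = (0.259500 + 0.364500 + 0.046500 + 0.137000) / 0.33305 = 0.8075 / 0.33305 ≈ 2.425.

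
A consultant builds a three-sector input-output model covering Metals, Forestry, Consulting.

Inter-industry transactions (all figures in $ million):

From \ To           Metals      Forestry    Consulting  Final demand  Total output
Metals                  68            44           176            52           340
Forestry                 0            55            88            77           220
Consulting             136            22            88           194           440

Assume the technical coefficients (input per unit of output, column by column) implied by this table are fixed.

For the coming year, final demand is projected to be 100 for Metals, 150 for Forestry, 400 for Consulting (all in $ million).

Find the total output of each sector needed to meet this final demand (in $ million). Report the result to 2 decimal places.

x_M = 682.93, x_F = 439.02, x_C = 896.34

Technical coefficients a_ij = z_ij / X_j:
  a_MM = 68/340 = 0.20, a_FM = 0/340 = 0.00, a_CM = 136/340 = 0.40
  a_MF = 44/220 = 0.20, a_FF = 55/220 = 0.25, a_CF = 22/220 = 0.10
  a_MC = 176/440 = 0.40, a_FC = 88/440 = 0.20, a_CC = 88/440 = 0.20
I − A =
  [   0.80    -0.20    -0.40]
  [   0.00     0.75    -0.20]
  [  -0.40    -0.10     0.80]
Cofactors of I−A, C_ij = (−1)^(i+j)·(minor ij) (rows/columns in the sector order above):
  C_11 = (0.75)(0.80) − (-0.20)(-0.10) = 0.5800
  C_12 = −[(0.00)(0.80) − (-0.20)(-0.40)] = 0.0800
  C_13 = (0.00)(-0.10) − (0.75)(-0.40) = 0.3000
  C_21 = −[(-0.20)(0.80) − (-0.40)(-0.10)] = 0.2000
  C_22 = (0.80)(0.80) − (-0.40)(-0.40) = 0.4800
  C_23 = −[(0.80)(-0.10) − (-0.20)(-0.40)] = 0.1600
  C_31 = (-0.20)(-0.20) − (-0.40)(0.75) = 0.3400
  C_32 = −[(0.80)(-0.20) − (-0.40)(0.00)] = 0.1600
  C_33 = (0.80)(0.75) − (-0.20)(0.00) = 0.6000
det(I−A) = Σ_j (I−A)_1j·C_1j = (0.80)(0.5800) + (-0.20)(0.0800) + (-0.40)(0.3000) = 0.3280
adj(I−A) = Cᵀ =
  [ 0.5800   0.2000   0.3400]
  [ 0.0800   0.4800   0.1600]
  [ 0.3000   0.1600   0.6000]
(I − A)⁻¹ = adj(I−A) / det(I−A) ≈
  [   1.7683     0.6098     1.0366]
  [   0.2439     1.4634     0.4878]
  [   0.9146     0.4878     1.8293]
x = (I − A)⁻¹ d = adj(I−A)·d / det(I−A), with det(I−A) = 0.3280:
  x_M = (0.5800·100 + 0.2000·150 + 0.3400·400) / 0.3280 = 224.00 / 0.3280 ≈ 682.93
  x_F = (0.0800·100 + 0.4800·150 + 0.1600·400) / 0.3280 = 144.00 / 0.3280 ≈ 439.02
  x_C = (0.3000·100 + 0.1600·150 + 0.6000·400) / 0.3280 = 294.00 / 0.3280 ≈ 896.34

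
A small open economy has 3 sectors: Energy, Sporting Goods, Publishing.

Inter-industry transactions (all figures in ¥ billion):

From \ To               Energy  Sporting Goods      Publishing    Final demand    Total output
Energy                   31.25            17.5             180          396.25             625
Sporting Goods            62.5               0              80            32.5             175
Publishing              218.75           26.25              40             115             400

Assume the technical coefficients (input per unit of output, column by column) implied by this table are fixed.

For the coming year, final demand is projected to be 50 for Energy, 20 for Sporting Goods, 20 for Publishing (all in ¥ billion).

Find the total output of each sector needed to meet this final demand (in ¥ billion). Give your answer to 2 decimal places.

Technical coefficients a_ij = z_ij / X_j:
  a_EE = 31.25/625 = 0.05, a_SE = 62.5/625 = 0.10, a_PE = 218.75/625 = 0.35
  a_ES = 17.5/175 = 0.10, a_SS = 0/175 = 0.00, a_PS = 26.25/175 = 0.15
  a_EP = 180/400 = 0.45, a_SP = 80/400 = 0.20, a_PP = 40/400 = 0.10
I − A =
  [   0.95    -0.10    -0.45]
  [  -0.10     1.00    -0.20]
  [  -0.35    -0.15     0.90]
Cofactors of I−A, C_ij = (−1)^(i+j)·(minor ij) (rows/columns in the sector order above):
  C_11 = (1.00)(0.90) − (-0.20)(-0.15) = 0.8700
  C_12 = −[(-0.10)(0.90) − (-0.20)(-0.35)] = 0.1600
  C_13 = (-0.10)(-0.15) − (1.00)(-0.35) = 0.3650
  C_21 = −[(-0.10)(0.90) − (-0.45)(-0.15)] = 0.1575
  C_22 = (0.95)(0.90) − (-0.45)(-0.35) = 0.6975
  C_23 = −[(0.95)(-0.15) − (-0.10)(-0.35)] = 0.1775
  C_31 = (-0.10)(-0.20) − (-0.45)(1.00) = 0.4700
  C_32 = −[(0.95)(-0.20) − (-0.45)(-0.10)] = 0.2350
  C_33 = (0.95)(1.00) − (-0.10)(-0.10) = 0.9400
det(I−A) = Σ_j (I−A)_1j·C_1j = (0.95)(0.8700) + (-0.10)(0.1600) + (-0.45)(0.3650) = 0.64625
adj(I−A) = Cᵀ =
  [ 0.8700   0.1575   0.4700]
  [ 0.1600   0.6975   0.2350]
  [ 0.3650   0.1775   0.9400]
(I − A)⁻¹ = adj(I−A) / det(I−A) ≈
  [   1.3462     0.2437     0.7273]
  [   0.2476     1.0793     0.3636]
  [   0.5648     0.2747     1.4545]
x = (I − A)⁻¹ d = adj(I−A)·d / det(I−A), with det(I−A) = 0.64625:
  x_E = (0.8700·50 + 0.1575·20 + 0.4700·20) / 0.64625 = 56.05 / 0.64625 ≈ 86.73
  x_S = (0.1600·50 + 0.6975·20 + 0.2350·20) / 0.64625 = 26.65 / 0.64625 ≈ 41.24
  x_P = (0.3650·50 + 0.1775·20 + 0.9400·20) / 0.64625 = 40.60 / 0.64625 ≈ 62.82

x_E = 86.73, x_S = 41.24, x_P = 62.82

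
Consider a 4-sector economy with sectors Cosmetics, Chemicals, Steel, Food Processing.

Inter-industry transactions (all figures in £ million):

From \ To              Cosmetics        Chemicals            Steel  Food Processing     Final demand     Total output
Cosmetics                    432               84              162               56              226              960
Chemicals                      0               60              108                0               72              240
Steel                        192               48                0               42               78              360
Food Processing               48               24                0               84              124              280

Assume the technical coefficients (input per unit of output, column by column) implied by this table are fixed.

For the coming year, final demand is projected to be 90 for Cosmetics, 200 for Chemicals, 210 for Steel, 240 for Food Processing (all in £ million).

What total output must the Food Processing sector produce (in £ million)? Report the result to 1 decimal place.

x_4 = 501.5

Technical coefficients a_ij = z_ij / X_j:
  a_11 = 432/960 = 0.45, a_21 = 0/960 = 0.00, a_31 = 192/960 = 0.20, a_41 = 48/960 = 0.05
  a_12 = 84/240 = 0.35, a_22 = 60/240 = 0.25, a_32 = 48/240 = 0.20, a_42 = 24/240 = 0.10
  a_13 = 162/360 = 0.45, a_23 = 108/360 = 0.30, a_33 = 0/360 = 0.00, a_43 = 0/360 = 0.00
  a_14 = 56/280 = 0.20, a_24 = 0/280 = 0.00, a_34 = 42/280 = 0.15, a_44 = 84/280 = 0.30
I − A =
  [   0.55    -0.35    -0.45    -0.20]
  [   0.00     0.75    -0.30     0.00]
  [  -0.20    -0.20     1.00    -0.15]
  [  -0.05    -0.10     0.00     0.70]
Compute the cofactors C_ij = (−1)^(i+j)·(3×3 minor ij) of I−A; the adjugate is their transpose:
adj(I−A) = Cᵀ =
  [ 0.478500   0.334750   0.315750   0.204375]
  [ 0.044250   0.308625   0.112500   0.036750]
  [ 0.110625   0.138875   0.281250   0.091875]
  [ 0.040500   0.068000   0.038625   0.291000]
det(I−A) = Σ_j (I−A)_1j·C_1j = (0.55)(0.478500) + (-0.35)(0.044250) + (-0.45)(0.110625) + (-0.20)(0.040500) = 0.18980625
(I − A)⁻¹ = adj(I−A) / det(I−A) ≈
  [   2.5210     1.7636     1.6635     1.0768]
  [   0.2331     1.6260     0.5927     0.1936]
  [   0.5828     0.7317     1.4818     0.4840]
  [   0.2134     0.3583     0.2035     1.5331]
x = (I − A)⁻¹ d = adj(I−A)·d / det(I−A), with det(I−A) = 0.18980625:
  x_1 = (0.478500·90 + 0.334750·200 + 0.315750·210 + 0.204375·240) / 0.18980625 = 225.3725 / 0.18980625 ≈ 1187.4
  x_2 = (0.044250·90 + 0.308625·200 + 0.112500·210 + 0.036750·240) / 0.18980625 = 98.1525 / 0.18980625 ≈ 517.1
  x_3 = (0.110625·90 + 0.138875·200 + 0.281250·210 + 0.091875·240) / 0.18980625 = 118.84375 / 0.18980625 ≈ 626.1
  x_4 = (0.040500·90 + 0.068000·200 + 0.038625·210 + 0.291000·240) / 0.18980625 = 95.19625 / 0.18980625 ≈ 501.5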